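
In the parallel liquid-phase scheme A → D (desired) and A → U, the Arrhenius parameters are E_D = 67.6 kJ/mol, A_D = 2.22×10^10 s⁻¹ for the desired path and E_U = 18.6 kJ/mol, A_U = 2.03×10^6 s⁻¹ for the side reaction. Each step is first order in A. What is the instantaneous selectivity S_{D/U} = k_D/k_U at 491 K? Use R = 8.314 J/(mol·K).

With equal orders, S_{D/U} = k_D/k_U = (A_D/A_U)·exp[(E_U−E_D)/(RT)].
(E_U−E_D)/(RT) = (18.6−67.6)×10³/(8.314×491) = -49000/4082 = -12.00.
k_D/k_U = (2.22×10^10/2.03×10^6)·exp(-12.00) = 10936 × 6.123×10^-6 = 0.0670.
Since E_D > E_U, raising the temperature improves selectivity toward D.

0.0670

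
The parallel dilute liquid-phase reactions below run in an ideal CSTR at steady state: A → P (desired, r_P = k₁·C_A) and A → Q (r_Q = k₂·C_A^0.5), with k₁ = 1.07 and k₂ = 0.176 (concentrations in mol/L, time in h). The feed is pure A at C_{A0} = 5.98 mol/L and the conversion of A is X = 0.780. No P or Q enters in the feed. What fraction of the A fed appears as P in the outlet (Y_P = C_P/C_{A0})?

Exit C_A = C_{A0}(1−X) = 5.98×0.220 = 1.316 mol/L.
In a CSTR the entire volume is at exit conditions, so r_P = 1.07×1.316 = 1.408 and r_Q = 0.176×1.316^0.5 = 0.2019.
Fraction of consumed A going to P: r_P/(r_P+r_Q) = 0.8746.
C_P = 0.8746·C_{A0}·X = 0.8746×5.98×0.780 = 4.08 mol/L; Y_P = C_P/C_{A0} = 0.682.

0.682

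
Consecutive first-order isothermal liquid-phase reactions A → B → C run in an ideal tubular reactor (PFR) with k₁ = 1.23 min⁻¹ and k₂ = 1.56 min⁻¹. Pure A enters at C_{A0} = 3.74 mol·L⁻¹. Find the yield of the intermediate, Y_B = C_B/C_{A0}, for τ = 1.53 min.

For first-order series with pure A initially, C_B(τ) = k₁C_{A0}/(k₂−k₁)·(e^(−k₁τ) − e^(−k₂τ)).
e^(−k₁τ) = e^(−1.23×1.53) = e^(−1.882) = 0.1523; e^(−k₂τ) = e^(−2.387) = 0.09192.
C_B = 1.23×3.74/(1.56−1.23) × (0.1523−0.09192) = 13.94×0.06038 = 0.8417 mol·L⁻¹.
Y_B = C_B/C_{A0} = 0.8417/3.74 = 0.225.

0.225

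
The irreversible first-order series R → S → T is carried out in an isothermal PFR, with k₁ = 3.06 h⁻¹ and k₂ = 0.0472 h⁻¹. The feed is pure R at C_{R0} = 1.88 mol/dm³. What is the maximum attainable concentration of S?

At the optimum, C_{S,max}/C_{R0} = (k₁/k₂)^[k₂/(k₂−k₁)].
= (3.06/0.0472)^(0.0472/(0.0472−3.06)) = (64.83)^(-0.01567) = 0.9367.
C_{S,max} = 0.9367×1.88 = 1.76 mol/dm³.

1.76 mol/dm³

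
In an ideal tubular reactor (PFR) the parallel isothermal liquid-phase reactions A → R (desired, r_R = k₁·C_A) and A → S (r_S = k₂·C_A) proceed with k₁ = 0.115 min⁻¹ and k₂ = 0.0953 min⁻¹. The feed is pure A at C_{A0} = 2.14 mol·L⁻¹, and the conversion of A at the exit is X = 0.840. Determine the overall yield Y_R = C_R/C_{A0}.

0.459

C_A = C_{A0}(1−X) = 0.3424 mol·L⁻¹.
Both paths are first order in A, so the instantaneous fraction to R is constant: dC_R/d(−C_A) = k₁/(k₁+k₂) = 0.5468.
C_R = 0.5468·(C_{A0}−C_A) = 0.5468×1.798 = 0.983 mol·L⁻¹.
Y_R = C_R/C_{A0} = 0.9830/2.14 = 0.459.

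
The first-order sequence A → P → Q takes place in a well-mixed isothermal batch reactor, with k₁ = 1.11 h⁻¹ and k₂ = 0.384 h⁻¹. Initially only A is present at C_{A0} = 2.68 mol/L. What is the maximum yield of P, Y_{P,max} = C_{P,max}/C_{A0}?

At the optimum, C_{P,max}/C_{A0} = (k₁/k₂)^[k₂/(k₂−k₁)].
= (1.11/0.384)^(0.384/(0.384−1.11)) = (2.891)^(-0.5289) = 0.5704.

0.570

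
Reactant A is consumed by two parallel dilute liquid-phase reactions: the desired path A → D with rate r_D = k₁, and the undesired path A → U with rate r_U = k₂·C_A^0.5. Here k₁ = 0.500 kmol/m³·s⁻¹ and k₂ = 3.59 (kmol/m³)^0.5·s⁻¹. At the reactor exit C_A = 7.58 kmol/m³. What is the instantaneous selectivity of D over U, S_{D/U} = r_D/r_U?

0.0506

S_{D/U} = r_D/r_U = (k₁)/(k₂·C_A^0.5) = (k₁/k₂)·C_A^-0.5.
= (0.500) / (3.59×7.580^0.5) = 0.5000/9.884 = 0.0506.
The undesired path is higher order in A, so low C_A (CSTR or dilute feed) favours D.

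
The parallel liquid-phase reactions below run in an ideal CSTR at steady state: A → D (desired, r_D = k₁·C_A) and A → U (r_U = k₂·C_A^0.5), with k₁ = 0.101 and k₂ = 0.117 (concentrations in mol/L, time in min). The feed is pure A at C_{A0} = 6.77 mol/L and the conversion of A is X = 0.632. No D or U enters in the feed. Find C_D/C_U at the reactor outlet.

Exit C_A = C_{A0}(1−X) = 6.77×0.368 = 2.491 mol/L.
In a CSTR the entire volume is at exit conditions, so r_D = 0.101×2.491 = 0.2516 and r_U = 0.117×2.491^0.5 = 0.1847.
Overall selectivity = C_D/C_U = r_Dτ/(r_Uτ) = r_D/r_U = 1.36.

1.36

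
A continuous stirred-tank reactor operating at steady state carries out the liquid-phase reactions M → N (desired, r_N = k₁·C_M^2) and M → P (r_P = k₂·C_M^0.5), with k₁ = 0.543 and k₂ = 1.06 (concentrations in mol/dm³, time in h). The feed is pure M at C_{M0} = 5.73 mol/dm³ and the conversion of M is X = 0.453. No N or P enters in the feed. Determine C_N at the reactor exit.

Exit C_M = C_{M0}(1−X) = 5.73×0.547 = 3.134 mol/dm³.
A CSTR operates uniformly at the exit composition, giving r_N = 5.334 and r_P = 1.877 (each k·C_M^n at C_M = 3.134).
Fraction of consumed M going to N: r_N/(r_N+r_P) = 0.7398.
C_N = 0.7398·C_{M0}·X = 0.7398×5.73×0.453 = 1.92 mol/dm³.

1.92 mol/dm³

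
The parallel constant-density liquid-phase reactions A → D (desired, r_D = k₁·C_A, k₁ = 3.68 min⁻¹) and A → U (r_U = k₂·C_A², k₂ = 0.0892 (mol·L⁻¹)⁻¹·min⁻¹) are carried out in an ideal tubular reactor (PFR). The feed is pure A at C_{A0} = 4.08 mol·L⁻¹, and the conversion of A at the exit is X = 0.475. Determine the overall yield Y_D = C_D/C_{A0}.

C_A = C_{A0}(1−X) = 2.142 mol·L⁻¹.
Along a PFR/batch, dC_D/dC_A = −r_D/(r_D+r_U) = −k₁/(k₁+k₂·C_A).
Integrating from C_{A0} to C_A: C_D = (3.68/0.0892)·ln[(3.68+0.0892·4.08)/(3.68+0.0892·2.14)] = 41.26·ln(4.044/3.871) = 1.802 mol·L⁻¹.
Y_D = C_D/C_{A0} = 1.802/4.08 = 0.442.

0.442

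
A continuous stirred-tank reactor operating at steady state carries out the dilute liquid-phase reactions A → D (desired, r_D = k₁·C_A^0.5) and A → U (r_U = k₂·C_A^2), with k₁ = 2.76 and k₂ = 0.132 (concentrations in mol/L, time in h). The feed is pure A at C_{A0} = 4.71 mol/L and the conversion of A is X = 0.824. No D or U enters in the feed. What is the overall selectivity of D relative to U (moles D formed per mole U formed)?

27.7

Exit C_A = C_{A0}(1−X) = 4.71×0.176 = 0.8290 mol/L.
Rates in a CSTR are evaluated at the outlet concentration: r_D = 2.76×0.8290^0.5 = 2.513, r_U = 0.132×0.8290^2 = 0.09071.
Overall selectivity = C_D/C_U = r_Dτ/(r_Uτ) = r_D/r_U = 27.7.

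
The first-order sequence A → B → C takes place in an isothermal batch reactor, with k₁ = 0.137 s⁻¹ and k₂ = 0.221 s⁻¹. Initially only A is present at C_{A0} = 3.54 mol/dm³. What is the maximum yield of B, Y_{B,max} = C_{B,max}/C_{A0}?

For a first-order series the maximum intermediate yield is C_{B,max}/C_{A0} = (k₁/k₂)^[k₂/(k₂−k₁)].
= (0.137/0.221)^(0.221/(0.221−0.137)) = (0.6199)^(2.631) = 0.2842.

0.284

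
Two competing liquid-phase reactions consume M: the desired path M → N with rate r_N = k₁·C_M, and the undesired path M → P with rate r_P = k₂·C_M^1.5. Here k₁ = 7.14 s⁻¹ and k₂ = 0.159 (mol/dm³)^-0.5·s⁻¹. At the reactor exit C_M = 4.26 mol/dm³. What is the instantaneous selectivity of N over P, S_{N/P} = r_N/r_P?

21.8

S_{N/P} = r_N/r_P = (k₁·C_M)/(k₂·C_M^1.5) = (k₁/k₂)·C_M^-0.5.
= (7.14×4.260) / (0.159×4.260^1.5) = 30.42/1.398 = 21.8.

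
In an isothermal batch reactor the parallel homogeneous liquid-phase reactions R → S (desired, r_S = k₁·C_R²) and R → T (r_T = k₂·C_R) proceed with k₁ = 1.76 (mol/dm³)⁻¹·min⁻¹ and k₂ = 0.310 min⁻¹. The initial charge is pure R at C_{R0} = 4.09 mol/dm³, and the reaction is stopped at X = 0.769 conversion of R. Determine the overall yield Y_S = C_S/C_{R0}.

C_R = C_{R0}(1−X) = 0.9448 mol/dm³.
Along a PFR/batch, dC_T/dC_R = −r_T/(r_S+r_T) = −k₂/(k₂+k₁·C_R).
Integrating from C_{R0} to C_R: C_T = (0.310/1.76)·ln[(0.310+1.76·4.09)/(0.310+1.76·0.945)] = 0.1761·ln(7.508/1.973) = 0.2354 mol/dm³.
Then C_S = (C_{R0}−C_R) − C_T = 3.145 − 0.2354 = 2.910 mol/dm³.
Y_S = C_S/C_{R0} = 2.910/4.09 = 0.711.

0.711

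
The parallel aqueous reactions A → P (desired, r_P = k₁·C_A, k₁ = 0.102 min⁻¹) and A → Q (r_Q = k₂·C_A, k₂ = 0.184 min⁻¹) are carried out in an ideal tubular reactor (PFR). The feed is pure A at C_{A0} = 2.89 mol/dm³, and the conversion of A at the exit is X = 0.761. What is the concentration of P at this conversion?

C_A = C_{A0}(1−X) = 0.6907 mol/dm³.
Both paths are first order in A, so the instantaneous fraction to P is constant: dC_P/d(−C_A) = k₁/(k₁+k₂) = 0.3566.
C_P = 0.3566·(C_{A0}−C_A) = 0.3566×2.199 = 0.784 mol/dm³.

0.784 mol/dm³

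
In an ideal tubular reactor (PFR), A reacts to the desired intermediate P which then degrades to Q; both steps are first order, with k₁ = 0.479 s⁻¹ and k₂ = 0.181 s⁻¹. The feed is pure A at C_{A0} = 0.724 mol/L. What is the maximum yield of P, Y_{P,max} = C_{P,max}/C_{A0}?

0.554

Evaluating C_P at τ_opt = ln(k₂/k₁)/(k₂−k₁) gives C_{P,max}/C_{A0} = (k₁/k₂)^[k₂/(k₂−k₁)].
= (0.479/0.181)^(0.181/(0.181−0.479)) = (2.646)^(-0.6074) = 0.5537.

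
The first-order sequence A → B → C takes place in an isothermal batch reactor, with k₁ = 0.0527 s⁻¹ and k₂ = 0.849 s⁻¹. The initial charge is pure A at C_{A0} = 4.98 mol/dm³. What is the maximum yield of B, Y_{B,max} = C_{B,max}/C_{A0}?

0.0516

At the optimum, C_{B,max}/C_{A0} = (k₁/k₂)^[k₂/(k₂−k₁)].
= (0.0527/0.849)^(0.849/(0.849−0.0527)) = (0.06207)^(1.066) = 0.05164.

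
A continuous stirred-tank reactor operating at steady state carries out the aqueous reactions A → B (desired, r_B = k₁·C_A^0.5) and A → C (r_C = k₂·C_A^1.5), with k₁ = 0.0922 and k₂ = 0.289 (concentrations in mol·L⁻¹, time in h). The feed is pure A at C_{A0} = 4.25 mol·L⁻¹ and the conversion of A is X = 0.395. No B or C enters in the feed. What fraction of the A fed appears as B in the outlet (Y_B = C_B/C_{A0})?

Exit C_A = C_{A0}(1−X) = 4.25×0.605 = 2.571 mol·L⁻¹.
A CSTR operates uniformly at the exit composition, giving r_B = 0.1478 and r_C = 1.192 (each k·C_A^n at C_A = 2.571).
Fraction of consumed A going to B: r_B/(r_B+r_C) = 0.1104.
C_B = 0.1104·C_{A0}·X = 0.1104×4.25×0.395 = 0.185 mol·L⁻¹; Y_B = C_B/C_{A0} = 0.0436.

0.0436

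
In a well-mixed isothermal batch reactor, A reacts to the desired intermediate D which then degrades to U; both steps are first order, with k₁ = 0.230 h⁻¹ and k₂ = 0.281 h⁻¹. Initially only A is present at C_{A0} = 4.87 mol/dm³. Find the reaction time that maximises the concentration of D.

Setting dC_D/dt = 0 gives t_opt = ln(k₂/k₁)/(k₂−k₁).
= ln(0.281/0.230)/(0.281−0.230) = ln(1.222)/0.05100 = 0.2003/0.05100 = 3.93 h.

3.93 h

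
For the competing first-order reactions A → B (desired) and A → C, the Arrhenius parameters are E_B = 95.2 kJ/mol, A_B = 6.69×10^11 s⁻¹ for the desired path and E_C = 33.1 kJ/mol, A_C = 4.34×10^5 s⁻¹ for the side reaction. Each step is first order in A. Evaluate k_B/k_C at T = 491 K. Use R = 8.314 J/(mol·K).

Since both paths have the same order in A, the concentration cancels and S_{B/C} = k_B/k_C = (A_B/A_C)·exp[(E_C−E_B)/(RT)].
(E_C−E_B)/(RT) = (33.1−95.2)×10³/(8.314×491) = -62100/4082 = -15.21.
k_B/k_C = (6.69×10^11/4.34×10^5)·exp(-15.21) = 1.541×10^6 × 2.473×10^-7 = 0.381.
Since E_B > E_C, raising the temperature improves selectivity toward B.

0.381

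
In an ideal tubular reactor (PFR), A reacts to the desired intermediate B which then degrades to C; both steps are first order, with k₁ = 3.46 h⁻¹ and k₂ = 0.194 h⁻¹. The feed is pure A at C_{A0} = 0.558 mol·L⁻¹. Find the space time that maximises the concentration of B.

Setting dC_B/dτ = 0 gives τ_opt = ln(k₂/k₁)/(k₂−k₁).
= ln(0.194/3.46)/(0.194−3.46) = ln(0.05607)/-3.266 = -2.881/-3.266 = 0.882 h.

0.882 h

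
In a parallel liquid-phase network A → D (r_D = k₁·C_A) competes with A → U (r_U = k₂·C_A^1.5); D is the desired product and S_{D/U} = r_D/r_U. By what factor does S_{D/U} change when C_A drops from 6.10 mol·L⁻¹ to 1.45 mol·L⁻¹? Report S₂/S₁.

2.05

S_{D/U} = (k₁/k₂)·C_A^-0.5, so S₂/S₁ = (C_{A,2}/C_{A,1})^-0.5.
= (1.45/6.10)^(-0.5) = (0.2377)^(-0.5) = 2.05.
Selectivity toward D rises as C_A falls — low-concentration operation is favoured.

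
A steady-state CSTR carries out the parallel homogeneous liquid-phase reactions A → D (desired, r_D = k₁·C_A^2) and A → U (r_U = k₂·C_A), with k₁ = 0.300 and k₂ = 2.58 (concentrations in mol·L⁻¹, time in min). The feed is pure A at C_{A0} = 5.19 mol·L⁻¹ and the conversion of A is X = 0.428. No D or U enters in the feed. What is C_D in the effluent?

Exit C_A = C_{A0}(1−X) = 5.19×0.572 = 2.969 mol·L⁻¹.
In a CSTR the entire volume is at exit conditions, so r_D = 0.300×2.969^2 = 2.644 and r_U = 2.58×2.969 = 7.659.
Fraction of consumed A going to D: r_D/(r_D+r_U) = 0.2566.
C_D = 0.2566·C_{A0}·X = 0.2566×5.19×0.428 = 0.570 mol·L⁻¹.

0.570 mol·L⁻¹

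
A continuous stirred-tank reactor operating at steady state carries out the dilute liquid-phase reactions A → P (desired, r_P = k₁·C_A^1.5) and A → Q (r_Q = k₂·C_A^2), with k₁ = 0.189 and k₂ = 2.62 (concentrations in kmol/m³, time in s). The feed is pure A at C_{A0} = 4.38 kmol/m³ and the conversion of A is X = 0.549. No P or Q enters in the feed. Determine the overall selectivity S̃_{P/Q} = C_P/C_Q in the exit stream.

0.0513

Exit C_A = C_{A0}(1−X) = 4.38×0.451 = 1.975 kmol/m³.
In a CSTR the entire volume is at exit conditions, so r_P = 0.189×1.975^1.5 = 0.5247 and r_Q = 2.62×1.975^2 = 10.22.
Overall selectivity = C_P/C_Q = r_Pτ/(r_Qτ) = r_P/r_Q = 0.0513.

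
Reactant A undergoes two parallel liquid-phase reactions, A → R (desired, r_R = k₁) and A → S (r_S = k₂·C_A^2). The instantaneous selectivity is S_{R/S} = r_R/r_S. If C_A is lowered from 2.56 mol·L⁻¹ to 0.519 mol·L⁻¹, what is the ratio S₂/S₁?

24.3

S_{R/S} = (k₁/k₂)·C_A^-2, so S₂/S₁ = (C_{A,2}/C_{A,1})^-2.
= (0.519/2.56)^(-2) = (0.2027)^(-2) = 24.3.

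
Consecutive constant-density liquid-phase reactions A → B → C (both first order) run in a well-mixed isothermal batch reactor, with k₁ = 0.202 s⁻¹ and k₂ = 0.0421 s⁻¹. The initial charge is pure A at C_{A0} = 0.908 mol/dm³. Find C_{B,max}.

0.601 mol/dm³

At the optimum, C_{B,max}/C_{A0} = (k₁/k₂)^[k₂/(k₂−k₁)].
= (0.202/0.0421)^(0.0421/(0.0421−0.202)) = (4.798)^(-0.2633) = 0.6617.
C_{B,max} = 0.6617×0.908 = 0.601 mol/dm³.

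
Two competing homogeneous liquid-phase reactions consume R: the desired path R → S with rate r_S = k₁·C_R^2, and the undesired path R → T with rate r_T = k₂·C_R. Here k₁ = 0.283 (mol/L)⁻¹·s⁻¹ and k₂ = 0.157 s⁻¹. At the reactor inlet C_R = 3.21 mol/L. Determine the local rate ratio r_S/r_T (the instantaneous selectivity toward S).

S_{S/T} = r_S/r_T = (k₁·C_R^2)/(k₂·C_R) = (k₁/k₂)·C_R.
= (0.283×3.210^2) / (0.157×3.210) = 2.916/0.5040 = 5.79.
Since the desired path is higher order in R, keeping C_R high (PFR or concentrated feed) favours S.

5.79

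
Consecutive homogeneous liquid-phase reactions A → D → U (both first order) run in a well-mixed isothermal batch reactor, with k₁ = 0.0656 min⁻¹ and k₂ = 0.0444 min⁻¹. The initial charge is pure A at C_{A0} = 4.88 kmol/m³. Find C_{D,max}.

2.15 kmol/m³

For a first-order series the maximum intermediate yield is C_{D,max}/C_{A0} = (k₁/k₂)^[k₂/(k₂−k₁)].
= (0.0656/0.0444)^(0.0444/(0.0444−0.0656)) = (1.477)^(-2.094) = 0.4415.
C_{D,max} = 0.4415×4.88 = 2.15 kmol/m³.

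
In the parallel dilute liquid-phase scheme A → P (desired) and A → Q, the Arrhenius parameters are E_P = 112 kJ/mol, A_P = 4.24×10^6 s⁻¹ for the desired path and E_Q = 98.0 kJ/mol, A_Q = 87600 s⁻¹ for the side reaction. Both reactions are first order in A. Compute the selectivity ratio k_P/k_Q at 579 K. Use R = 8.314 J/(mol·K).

2.64

Since both paths have the same order in A, the concentration cancels and S_{P/Q} = k_P/k_Q = (A_P/A_Q)·exp[(E_Q−E_P)/(RT)].
(E_Q−E_P)/(RT) = (98.0−112)×10³/(8.314×579) = -14000/4814 = -2.908.
k_P/k_Q = (4.24×10^6/87600)·exp(-2.908) = 48.40 × 0.05457 = 2.64.
Since E_P > E_Q, raising the temperature improves selectivity toward P.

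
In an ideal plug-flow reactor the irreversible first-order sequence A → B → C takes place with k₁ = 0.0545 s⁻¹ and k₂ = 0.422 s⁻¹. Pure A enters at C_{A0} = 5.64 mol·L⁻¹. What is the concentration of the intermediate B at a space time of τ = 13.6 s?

The intermediate concentration in a first-order A→B→C sequence is C_B = k₁C_{A0}(e^(−k₁τ) − e^(−k₂τ))/(k₂−k₁).
e^(−k₁τ) = e^(−0.0545×13.6) = e^(−0.7412) = 0.4765; e^(−k₂τ) = e^(−5.739) = 0.003217.
C_B = 0.0545×5.64/(0.422−0.0545) × (0.4765−0.003217) = 0.8364×0.4733 = 0.3959 mol·L⁻¹.

0.396 mol·L⁻¹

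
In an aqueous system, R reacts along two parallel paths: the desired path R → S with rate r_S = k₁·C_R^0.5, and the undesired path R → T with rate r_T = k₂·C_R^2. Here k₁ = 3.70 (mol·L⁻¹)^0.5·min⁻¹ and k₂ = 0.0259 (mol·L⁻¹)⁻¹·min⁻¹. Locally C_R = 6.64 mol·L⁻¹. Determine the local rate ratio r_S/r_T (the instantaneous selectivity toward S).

8.35

S_{S/T} = r_S/r_T = (k₁·C_R^0.5)/(k₂·C_R^2) = (k₁/k₂)·C_R^-1.5.
= (3.70×6.640^0.5) / (0.0259×6.640^2) = 9.534/1.142 = 8.35.
The undesired path is higher order in R, so low C_R (CSTR or dilute feed) favours S.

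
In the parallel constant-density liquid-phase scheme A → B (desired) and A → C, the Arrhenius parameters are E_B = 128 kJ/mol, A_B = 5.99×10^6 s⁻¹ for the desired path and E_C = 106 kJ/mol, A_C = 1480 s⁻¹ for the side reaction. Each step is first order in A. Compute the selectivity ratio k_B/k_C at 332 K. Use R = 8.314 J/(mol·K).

Since both paths have the same order in A, the concentration cancels and S_{B/C} = k_B/k_C = (A_B/A_C)·exp[(E_C−E_B)/(RT)].
(E_C−E_B)/(RT) = (106−128)×10³/(8.314×332) = -22000/2760 = -7.970.
k_B/k_C = (5.99×10^6/1480)·exp(-7.970) = 4047 × 3.456×10^-4 = 1.40.

1.40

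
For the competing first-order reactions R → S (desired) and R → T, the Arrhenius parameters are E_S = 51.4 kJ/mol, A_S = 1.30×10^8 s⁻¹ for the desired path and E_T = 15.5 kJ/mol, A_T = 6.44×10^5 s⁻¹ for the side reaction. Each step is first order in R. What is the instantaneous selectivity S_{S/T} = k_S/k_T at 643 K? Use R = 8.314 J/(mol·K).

0.245

k_S/k_T = (A_S/A_T)·exp[−(E_S−E_T)/(RT)] = (A_S/A_T)·exp[(E_T−E_S)/(RT)].
(E_T−E_S)/(RT) = (15.5−51.4)×10³/(8.314×643) = -35900/5346 = -6.715.
k_S/k_T = (1.30×10^8/6.44×10^5)·exp(-6.715) = 201.9 × 0.001212 = 0.245.
Since E_S > E_T, raising the temperature improves selectivity toward S.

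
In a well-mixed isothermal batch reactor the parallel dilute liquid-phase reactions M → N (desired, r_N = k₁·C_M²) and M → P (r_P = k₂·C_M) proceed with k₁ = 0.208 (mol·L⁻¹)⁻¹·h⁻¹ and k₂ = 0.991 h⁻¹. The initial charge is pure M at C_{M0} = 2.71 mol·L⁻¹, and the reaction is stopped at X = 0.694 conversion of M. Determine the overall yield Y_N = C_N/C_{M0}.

0.184

C_M = C_{M0}(1−X) = 0.8293 mol·L⁻¹.
Along a PFR/batch, dC_P/dC_M = −r_P/(r_N+r_P) = −k₂/(k₂+k₁·C_M).
Integrating from C_{M0} to C_M: C_P = (0.991/0.208)·ln[(0.991+0.208·2.71)/(0.991+0.208·0.829)] = 4.764·ln(1.555/1.163) = 1.381 mol·L⁻¹.
Then C_N = (C_{M0}−C_M) − C_P = 1.881 − 1.381 = 0.4998 mol·L⁻¹.
Y_N = C_N/C_{M0} = 0.4998/2.71 = 0.184.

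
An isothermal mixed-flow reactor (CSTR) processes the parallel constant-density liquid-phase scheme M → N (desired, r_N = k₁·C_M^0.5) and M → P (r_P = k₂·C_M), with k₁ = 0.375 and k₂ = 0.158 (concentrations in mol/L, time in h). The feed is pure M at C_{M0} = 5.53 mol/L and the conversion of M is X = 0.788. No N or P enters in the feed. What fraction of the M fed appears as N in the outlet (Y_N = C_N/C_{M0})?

Exit C_M = C_{M0}(1−X) = 5.53×0.212 = 1.172 mol/L.
A CSTR operates uniformly at the exit composition, giving r_N = 0.4060 and r_P = 0.1852 (each k·C_M^n at C_M = 1.172).
Fraction of consumed M going to N: r_N/(r_N+r_P) = 0.6867.
C_N = 0.6867·C_{M0}·X = 0.6867×5.53×0.788 = 2.99 mol/L; Y_N = C_N/C_{M0} = 0.541.

0.541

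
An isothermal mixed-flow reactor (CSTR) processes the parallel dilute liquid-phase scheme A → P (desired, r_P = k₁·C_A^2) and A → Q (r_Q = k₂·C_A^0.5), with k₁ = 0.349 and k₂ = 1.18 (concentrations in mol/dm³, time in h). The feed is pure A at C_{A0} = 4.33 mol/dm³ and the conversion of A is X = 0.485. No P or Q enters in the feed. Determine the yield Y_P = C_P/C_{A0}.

0.241

Exit C_A = C_{A0}(1−X) = 4.33×0.515 = 2.230 mol/dm³.
A CSTR operates uniformly at the exit composition, giving r_P = 1.735 and r_Q = 1.762 (each k·C_A^n at C_A = 2.230).
Fraction of consumed A going to P: r_P/(r_P+r_Q) = 0.4962.
C_P = 0.4962·C_{A0}·X = 0.4962×4.33×0.485 = 1.04 mol/dm³; Y_P = C_P/C_{A0} = 0.241.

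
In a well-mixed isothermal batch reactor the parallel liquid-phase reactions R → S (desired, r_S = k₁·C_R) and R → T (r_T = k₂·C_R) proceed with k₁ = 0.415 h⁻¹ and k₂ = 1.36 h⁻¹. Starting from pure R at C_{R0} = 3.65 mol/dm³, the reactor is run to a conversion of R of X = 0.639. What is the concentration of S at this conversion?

0.545 mol/dm³

C_R = C_{R0}(1−X) = 1.318 mol/dm³.
Both paths are first order in R, so the instantaneous fraction to S is constant: dC_S/d(−C_R) = k₁/(k₁+k₂) = 0.2338.
C_S = 0.2338·(C_{R0}−C_R) = 0.2338×2.332 = 0.545 mol/dm³.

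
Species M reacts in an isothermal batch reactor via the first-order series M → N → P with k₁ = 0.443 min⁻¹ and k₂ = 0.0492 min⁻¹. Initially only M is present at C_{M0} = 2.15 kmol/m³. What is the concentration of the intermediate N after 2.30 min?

The intermediate concentration in a first-order A→B→C sequence is C_N = k₁C_{M0}(e^(−k₁t) − e^(−k₂t))/(k₂−k₁).
e^(−k₁t) = e^(−0.443×2.30) = e^(−1.019) = 0.3610; e^(−k₂t) = e^(−0.1132) = 0.8930.
C_N = 0.443×2.15/(0.0492−0.443) × (0.3610−0.8930) = (-2.419)×(-0.5320) = 1.287 kmol/m³.

1.29 kmol/m³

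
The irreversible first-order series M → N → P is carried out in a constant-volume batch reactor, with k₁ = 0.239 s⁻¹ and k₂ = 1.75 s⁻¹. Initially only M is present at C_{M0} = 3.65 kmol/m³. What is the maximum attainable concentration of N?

0.364 kmol/m³

For a first-order series the maximum intermediate yield is C_{N,max}/C_{M0} = (k₁/k₂)^[k₂/(k₂−k₁)].
= (0.239/1.75)^(1.75/(1.75−0.239)) = (0.1366)^(1.158) = 0.09968.
C_{N,max} = 0.09968×3.65 = 0.364 kmol/m³.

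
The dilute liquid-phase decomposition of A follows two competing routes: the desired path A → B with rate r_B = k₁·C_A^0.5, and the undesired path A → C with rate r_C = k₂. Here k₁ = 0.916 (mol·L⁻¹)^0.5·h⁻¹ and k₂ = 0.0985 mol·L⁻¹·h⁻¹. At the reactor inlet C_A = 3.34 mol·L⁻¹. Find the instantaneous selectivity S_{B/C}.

17.0

S_{B/C} = r_B/r_C = (k₁·C_A^0.5)/(k₂) = (k₁/k₂)·C_A^0.5.
= (0.916×3.340^0.5) / (0.0985) = 1.674/0.09850 = 17.0.
Since the desired path is higher order in A, keeping C_A high (PFR or concentrated feed) favours B.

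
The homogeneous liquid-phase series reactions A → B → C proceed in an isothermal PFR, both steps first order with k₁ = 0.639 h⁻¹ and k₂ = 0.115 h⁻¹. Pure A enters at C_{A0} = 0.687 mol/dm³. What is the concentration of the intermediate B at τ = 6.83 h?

For first-order series with pure A initially, C_B(τ) = k₁C_{A0}/(k₂−k₁)·(e^(−k₁τ) − e^(−k₂τ)).
e^(−k₁τ) = e^(−0.639×6.83) = e^(−4.364) = 0.01272; e^(−k₂τ) = e^(−0.7855) = 0.4559.
C_B = 0.639×0.687/(0.115−0.639) × (0.01272−0.4559) = (-0.8378)×(-0.4432) = 0.3713 mol/dm³.

0.371 mol/dm³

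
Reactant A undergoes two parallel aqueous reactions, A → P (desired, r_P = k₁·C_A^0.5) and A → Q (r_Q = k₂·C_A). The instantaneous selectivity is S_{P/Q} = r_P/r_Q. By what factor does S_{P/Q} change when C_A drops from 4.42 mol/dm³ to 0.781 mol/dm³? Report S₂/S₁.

2.38

S_{P/Q} = (k₁/k₂)·C_A^-0.5, so S₂/S₁ = (C_{A,2}/C_{A,1})^-0.5.
= (0.781/4.42)^(-0.5) = (0.1767)^(-0.5) = 2.38.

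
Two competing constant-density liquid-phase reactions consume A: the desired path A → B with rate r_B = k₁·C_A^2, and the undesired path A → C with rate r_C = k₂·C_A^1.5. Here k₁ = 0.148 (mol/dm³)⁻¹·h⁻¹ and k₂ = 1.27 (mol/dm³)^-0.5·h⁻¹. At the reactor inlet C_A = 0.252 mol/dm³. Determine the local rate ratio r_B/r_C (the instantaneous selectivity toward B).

0.0585

S_{B/C} = r_B/r_C = (k₁·C_A^2)/(k₂·C_A^1.5) = (k₁/k₂)·C_A^0.5.
= (0.148×0.2520^2) / (1.27×0.2520^1.5) = 0.009399/0.1607 = 0.0585.
Since the desired path is higher order in A, keeping C_A high (PFR or concentrated feed) favours B.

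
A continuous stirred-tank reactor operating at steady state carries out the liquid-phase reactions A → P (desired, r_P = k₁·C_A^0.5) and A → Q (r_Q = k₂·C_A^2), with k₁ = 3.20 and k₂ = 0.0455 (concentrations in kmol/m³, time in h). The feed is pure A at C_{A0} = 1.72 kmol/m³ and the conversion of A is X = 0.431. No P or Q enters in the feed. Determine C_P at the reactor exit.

0.731 kmol/m³

Exit C_A = C_{A0}(1−X) = 1.72×0.569 = 0.9787 kmol/m³.
A CSTR operates uniformly at the exit composition, giving r_P = 3.166 and r_Q = 0.04358 (each k·C_A^n at C_A = 0.9787).
Fraction of consumed A going to P: r_P/(r_P+r_Q) = 0.9864.
C_P = 0.9864·C_{A0}·X = 0.9864×1.72×0.431 = 0.731 kmol/m³.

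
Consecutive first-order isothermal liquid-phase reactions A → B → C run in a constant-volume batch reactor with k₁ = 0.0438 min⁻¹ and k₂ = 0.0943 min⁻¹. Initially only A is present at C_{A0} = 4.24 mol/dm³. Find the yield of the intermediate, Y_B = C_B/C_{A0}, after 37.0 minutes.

The intermediate concentration in a first-order A→B→C sequence is C_B = k₁C_{A0}(e^(−k₁t) − e^(−k₂t))/(k₂−k₁).
e^(−k₁t) = e^(−0.0438×37.0) = e^(−1.621) = 0.1978; e^(−k₂t) = e^(−3.489) = 0.03053.
C_B = 0.0438×4.24/(0.0943−0.0438) × (0.1978−0.03053) = 3.677×0.1673 = 0.6151 mol/dm³.
Y_B = C_B/C_{A0} = 0.6151/4.24 = 0.145.

0.145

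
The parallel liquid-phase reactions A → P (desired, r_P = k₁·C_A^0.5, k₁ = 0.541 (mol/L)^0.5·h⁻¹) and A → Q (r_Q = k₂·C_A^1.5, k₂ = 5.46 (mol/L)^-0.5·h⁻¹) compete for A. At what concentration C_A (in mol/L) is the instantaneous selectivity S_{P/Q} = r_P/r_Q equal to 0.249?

S_{P/Q} = (k₁/k₂)·C_A⁻¹ ⇒ C_A = (S·k₂/k₁)^(-1).
= (0.249×5.46/0.541)^(-1) = (2.513)^(-1) = 0.398 mol/L.

0.398 mol/L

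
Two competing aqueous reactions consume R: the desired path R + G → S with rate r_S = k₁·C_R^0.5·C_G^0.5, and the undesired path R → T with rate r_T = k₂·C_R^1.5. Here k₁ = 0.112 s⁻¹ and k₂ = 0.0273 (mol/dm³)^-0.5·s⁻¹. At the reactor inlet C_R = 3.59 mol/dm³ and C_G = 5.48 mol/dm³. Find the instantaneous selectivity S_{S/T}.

2.68

S_{S/T} = r_S/r_T = (k₁·C_R^0.5·C_G^0.5)/(k₂·C_R^1.5) = (k₁/k₂)·C_R⁻¹·C_G^0.5.
= (0.112×3.590^0.5×5.480^0.5) / (0.0273×3.590^1.5) = 0.4968/0.1857 = 2.68.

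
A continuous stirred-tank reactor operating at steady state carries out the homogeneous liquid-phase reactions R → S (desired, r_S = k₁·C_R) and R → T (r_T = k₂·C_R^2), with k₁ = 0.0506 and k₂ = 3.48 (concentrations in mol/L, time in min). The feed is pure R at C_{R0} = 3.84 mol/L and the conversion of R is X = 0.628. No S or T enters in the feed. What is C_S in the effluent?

Exit C_R = C_{R0}(1−X) = 3.84×0.372 = 1.428 mol/L.
Rates in a CSTR are evaluated at the outlet concentration: r_S = 0.0506×1.428 = 0.07228, r_T = 3.48×1.428^2 = 7.101.
Fraction of consumed R going to S: r_S/(r_S+r_T) = 0.01008.
C_S = 0.01008·C_{R0}·X = 0.01008×3.84×0.628 = 0.0243 mol/L.

0.0243 mol/L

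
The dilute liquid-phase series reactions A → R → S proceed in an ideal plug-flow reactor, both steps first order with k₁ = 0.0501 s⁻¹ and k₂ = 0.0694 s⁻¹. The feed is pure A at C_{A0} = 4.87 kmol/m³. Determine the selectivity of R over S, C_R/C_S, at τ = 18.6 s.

1.04

The intermediate concentration in a first-order A→B→C sequence is C_R = k₁C_{A0}(e^(−k₁τ) − e^(−k₂τ))/(k₂−k₁).
e^(−k₁τ) = e^(−0.0501×18.6) = e^(−0.9319) = 0.3938; e^(−k₂τ) = e^(−1.291) = 0.2750.
C_R = 0.0501×4.87/(0.0694−0.0501) × (0.3938−0.2750) = 12.64×0.1188 = 1.502 kmol/m³.
C_A = C_{A0}e^(−k₁τ) = 1.918 kmol/m³, so C_S = C_{A0}−C_A−C_R = 1.450 kmol/m³; C_R/C_S = 1.04.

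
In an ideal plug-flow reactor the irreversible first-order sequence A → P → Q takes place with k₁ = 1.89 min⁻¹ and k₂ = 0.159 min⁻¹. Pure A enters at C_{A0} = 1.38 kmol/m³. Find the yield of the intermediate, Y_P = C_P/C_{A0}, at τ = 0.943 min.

0.756

The intermediate concentration in a first-order A→B→C sequence is C_P = k₁C_{A0}(e^(−k₁τ) − e^(−k₂τ))/(k₂−k₁).
e^(−k₁τ) = e^(−1.89×0.943) = e^(−1.782) = 0.1683; e^(−k₂τ) = e^(−0.1499) = 0.8608.
C_P = 1.89×1.38/(0.159−1.89) × (0.1683−0.8608) = (-1.507)×(-0.6925) = 1.043 kmol/m³.
Y_P = C_P/C_{A0} = 1.043/1.38 = 0.756.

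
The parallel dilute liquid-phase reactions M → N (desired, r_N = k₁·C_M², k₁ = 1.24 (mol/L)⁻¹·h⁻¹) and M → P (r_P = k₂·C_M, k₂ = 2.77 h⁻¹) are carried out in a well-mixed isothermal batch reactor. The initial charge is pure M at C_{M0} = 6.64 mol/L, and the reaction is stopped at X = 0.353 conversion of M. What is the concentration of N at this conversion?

1.66 mol/L

C_M = C_{M0}(1−X) = 4.296 mol/L.
Along a PFR/batch, dC_P/dC_M = −r_P/(r_N+r_P) = −k₂/(k₂+k₁·C_M).
Integrating from C_{M0} to C_M: C_P = (2.77/1.24)·ln[(2.77+1.24·6.64)/(2.77+1.24·4.30)] = 2.234·ln(11.00/8.097) = 0.6852 mol/L.
Then C_N = (C_{M0}−C_M) − C_P = 2.344 − 0.6852 = 1.659 mol/L.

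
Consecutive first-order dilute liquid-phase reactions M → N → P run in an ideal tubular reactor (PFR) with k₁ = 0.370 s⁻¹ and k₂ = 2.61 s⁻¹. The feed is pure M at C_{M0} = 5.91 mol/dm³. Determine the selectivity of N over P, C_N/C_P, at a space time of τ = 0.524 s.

1.14

The intermediate concentration in a first-order A→B→C sequence is C_N = k₁C_{M0}(e^(−k₁τ) − e^(−k₂τ))/(k₂−k₁).
e^(−k₁τ) = e^(−0.370×0.524) = e^(−0.1939) = 0.8238; e^(−k₂τ) = e^(−1.368) = 0.2547.
C_N = 0.370×5.91/(2.61−0.370) × (0.8238−0.2547) = 0.9762×0.5690 = 0.5555 mol/dm³.
C_M = C_{M0}e^(−k₁τ) = 4.868 mol/dm³, so C_P = C_{M0}−C_M−C_N = 0.4861 mol/dm³; C_N/C_P = 1.14.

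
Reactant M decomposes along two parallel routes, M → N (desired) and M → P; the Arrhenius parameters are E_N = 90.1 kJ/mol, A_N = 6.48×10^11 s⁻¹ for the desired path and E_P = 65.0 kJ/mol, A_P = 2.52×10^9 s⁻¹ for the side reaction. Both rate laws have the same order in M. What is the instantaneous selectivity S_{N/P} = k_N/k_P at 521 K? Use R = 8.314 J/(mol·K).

k_N/k_P = (A_N/A_P)·exp[−(E_N−E_P)/(RT)] = (A_N/A_P)·exp[(E_P−E_N)/(RT)].
(E_P−E_N)/(RT) = (65.0−90.1)×10³/(8.314×521) = -25100/4332 = -5.795.
k_N/k_P = (6.48×10^11/2.52×10^9)·exp(-5.795) = 257.1 × 0.003044 = 0.783.

0.783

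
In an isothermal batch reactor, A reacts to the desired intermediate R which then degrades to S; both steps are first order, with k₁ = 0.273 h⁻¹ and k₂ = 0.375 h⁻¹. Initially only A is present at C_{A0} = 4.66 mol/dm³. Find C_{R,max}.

1.45 mol/dm³

Evaluating C_R at t_opt = ln(k₂/k₁)/(k₂−k₁) gives C_{R,max}/C_{A0} = (k₁/k₂)^[k₂/(k₂−k₁)].
= (0.273/0.375)^(0.375/(0.375−0.273)) = (0.7280)^(3.676) = 0.3113.
C_{R,max} = 0.3113×4.66 = 1.45 mol/dm³.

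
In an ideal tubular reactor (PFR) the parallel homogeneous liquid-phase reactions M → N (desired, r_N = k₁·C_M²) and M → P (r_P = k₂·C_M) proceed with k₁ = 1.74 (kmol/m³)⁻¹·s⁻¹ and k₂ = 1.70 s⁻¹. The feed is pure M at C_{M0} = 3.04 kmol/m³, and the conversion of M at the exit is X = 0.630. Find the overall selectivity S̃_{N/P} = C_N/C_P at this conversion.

C_M = C_{M0}(1−X) = 1.125 kmol/m³.
Along a PFR/batch, dC_P/dC_M = −r_P/(r_N+r_P) = −k₂/(k₂+k₁·C_M).
Integrating from C_{M0} to C_M: C_P = (1.70/1.74)·ln[(1.70+1.74·3.04)/(1.70+1.74·1.12)] = 0.9770·ln(6.990/3.657) = 0.6328 kmol/m³.
Then C_N = (C_{M0}−C_M) − C_P = 1.915 − 0.6328 = 1.282 kmol/m³.
S̃_{N/P} = C_N/C_P = 1.282/0.6328 = 2.03.

2.03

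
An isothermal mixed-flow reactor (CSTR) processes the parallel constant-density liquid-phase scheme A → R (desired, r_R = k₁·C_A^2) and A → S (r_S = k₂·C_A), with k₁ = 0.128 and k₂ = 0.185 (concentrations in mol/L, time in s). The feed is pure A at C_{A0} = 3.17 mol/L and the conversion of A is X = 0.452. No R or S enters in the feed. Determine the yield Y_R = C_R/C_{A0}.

0.247

Exit C_A = C_{A0}(1−X) = 3.17×0.548 = 1.737 mol/L.
Rates in a CSTR are evaluated at the outlet concentration: r_R = 0.128×1.737^2 = 0.3863, r_S = 0.185×1.737 = 0.3214.
Fraction of consumed A going to R: r_R/(r_R+r_S) = 0.5459.
C_R = 0.5459·C_{A0}·X = 0.5459×3.17×0.452 = 0.782 mol/L; Y_R = C_R/C_{A0} = 0.247.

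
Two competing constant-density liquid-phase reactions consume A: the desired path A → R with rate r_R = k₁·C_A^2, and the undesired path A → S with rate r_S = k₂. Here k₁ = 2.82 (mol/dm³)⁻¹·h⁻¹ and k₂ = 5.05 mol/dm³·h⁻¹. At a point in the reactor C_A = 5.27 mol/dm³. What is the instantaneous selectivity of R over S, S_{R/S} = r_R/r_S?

S_{R/S} = r_R/r_S = (k₁·C_A^2)/(k₂) = (k₁/k₂)·C_A^2.
= (2.82×5.270^2) / (5.05) = 78.32/5.050 = 15.5.

15.5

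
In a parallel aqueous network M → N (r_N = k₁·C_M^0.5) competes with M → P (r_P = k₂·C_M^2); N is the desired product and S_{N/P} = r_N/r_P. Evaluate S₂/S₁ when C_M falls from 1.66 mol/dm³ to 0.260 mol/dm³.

S_{N/P} = (k₁/k₂)·C_M^-1.5, so S₂/S₁ = (C_{M,2}/C_{M,1})^-1.5.
= (0.260/1.66)^(-1.5) = (0.1566)^(-1.5) = 16.1.

16.1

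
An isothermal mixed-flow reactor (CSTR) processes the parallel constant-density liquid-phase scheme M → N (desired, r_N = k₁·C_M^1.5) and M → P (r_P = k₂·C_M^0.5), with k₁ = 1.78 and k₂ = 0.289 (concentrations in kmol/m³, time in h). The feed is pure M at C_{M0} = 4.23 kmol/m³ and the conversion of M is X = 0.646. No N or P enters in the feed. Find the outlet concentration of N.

2.47 kmol/m³

Exit C_M = C_{M0}(1−X) = 4.23×0.354 = 1.497 kmol/m³.
Rates in a CSTR are evaluated at the outlet concentration: r_N = 1.78×1.497^1.5 = 3.262, r_P = 0.289×1.497^0.5 = 0.3536.
Fraction of consumed M going to N: r_N/(r_N+r_P) = 0.9022.
C_N = 0.9022·C_{M0}·X = 0.9022×4.23×0.646 = 2.47 kmol/m³.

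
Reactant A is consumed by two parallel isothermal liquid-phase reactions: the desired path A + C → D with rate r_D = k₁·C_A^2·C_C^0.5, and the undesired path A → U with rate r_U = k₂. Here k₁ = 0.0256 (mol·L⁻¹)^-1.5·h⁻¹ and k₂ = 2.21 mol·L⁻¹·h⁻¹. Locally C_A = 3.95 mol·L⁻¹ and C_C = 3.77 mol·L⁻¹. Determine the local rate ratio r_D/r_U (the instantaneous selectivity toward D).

S_{D/U} = r_D/r_U = (k₁·C_A^2·C_C^0.5)/(k₂) = (k₁/k₂)·C_A^2·C_C^0.5.
= (0.0256×3.950^2×3.770^0.5) / (2.21) = 0.7755/2.210 = 0.351.
Since the desired path is higher order in A, keeping C_A high (PFR or concentrated feed) favours D.

0.351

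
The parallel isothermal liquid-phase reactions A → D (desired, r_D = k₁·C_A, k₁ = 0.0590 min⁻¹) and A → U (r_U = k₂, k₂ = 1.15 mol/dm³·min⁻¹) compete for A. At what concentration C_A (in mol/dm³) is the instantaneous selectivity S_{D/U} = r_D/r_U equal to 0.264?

5.15 mol/dm³

S_{D/U} = (k₁/k₂)·C_A ⇒ C_A = S·k₂/k₁.
= 0.264×1.15/0.0590 = 5.15 mol/dm³.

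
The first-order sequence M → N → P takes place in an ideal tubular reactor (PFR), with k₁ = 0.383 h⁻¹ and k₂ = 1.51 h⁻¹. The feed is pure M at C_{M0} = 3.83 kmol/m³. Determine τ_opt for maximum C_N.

1.22 h

The intermediate peaks when r₁ = r₂, i.e. k₁e^(−k₁τ) = k₂e^(−k₂τ), giving τ_opt = ln(k₂/k₁)/(k₂−k₁).
= ln(1.51/0.383)/(1.51−0.383) = ln(3.943)/1.127 = 1.372/1.127 = 1.22 h.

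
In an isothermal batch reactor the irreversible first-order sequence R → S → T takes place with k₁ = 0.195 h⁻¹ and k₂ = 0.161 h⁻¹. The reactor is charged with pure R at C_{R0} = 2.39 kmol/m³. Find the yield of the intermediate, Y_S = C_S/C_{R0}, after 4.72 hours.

For first-order series with pure R initially, C_S(t) = k₁C_{R0}/(k₂−k₁)·(e^(−k₁t) − e^(−k₂t)).
e^(−k₁t) = e^(−0.195×4.72) = e^(−0.9204) = 0.3984; e^(−k₂t) = e^(−0.7599) = 0.4677.
C_S = 0.195×2.39/(0.161−0.195) × (0.3984−0.4677) = (-13.71)×(-0.06934) = 0.9505 kmol/m³.
Y_S = C_S/C_{R0} = 0.9505/2.39 = 0.398.

0.398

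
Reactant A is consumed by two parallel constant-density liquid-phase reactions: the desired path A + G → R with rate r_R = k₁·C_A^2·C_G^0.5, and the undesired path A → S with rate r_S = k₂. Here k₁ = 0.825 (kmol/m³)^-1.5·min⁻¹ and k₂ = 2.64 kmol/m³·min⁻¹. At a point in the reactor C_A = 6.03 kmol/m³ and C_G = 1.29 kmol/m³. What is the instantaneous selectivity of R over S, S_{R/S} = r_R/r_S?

S_{R/S} = r_R/r_S = (k₁·C_A^2·C_G^0.5)/(k₂) = (k₁/k₂)·C_A^2·C_G^0.5.
= (0.825×6.030^2×1.290^0.5) / (2.64) = 34.07/2.640 = 12.9.
Since the desired path is higher order in A, keeping C_A high (PFR or concentrated feed) favours R.

12.9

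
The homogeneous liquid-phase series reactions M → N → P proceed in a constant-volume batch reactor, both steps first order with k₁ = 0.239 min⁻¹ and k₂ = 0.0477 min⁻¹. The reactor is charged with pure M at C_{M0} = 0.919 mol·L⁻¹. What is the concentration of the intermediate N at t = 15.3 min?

0.524 mol·L⁻¹

For first-order series with pure M initially, C_N(t) = k₁C_{M0}/(k₂−k₁)·(e^(−k₁t) − e^(−k₂t)).
e^(−k₁t) = e^(−0.239×15.3) = e^(−3.657) = 0.02582; e^(−k₂t) = e^(−0.7298) = 0.4820.
C_N = 0.239×0.919/(0.0477−0.239) × (0.02582−0.4820) = (-1.148)×(-0.4562) = 0.5238 mol·L⁻¹.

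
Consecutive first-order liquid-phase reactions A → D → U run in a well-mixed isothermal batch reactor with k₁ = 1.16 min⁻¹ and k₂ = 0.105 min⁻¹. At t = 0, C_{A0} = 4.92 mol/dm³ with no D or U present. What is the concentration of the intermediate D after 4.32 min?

Solving the coupled first-order balances gives C_D(t) = [k₁/(k₂−k₁)]·C_{A0}·(e^(−k₁t) − e^(−k₂t)).
e^(−k₁t) = e^(−1.16×4.32) = e^(−5.011) = 0.006663; e^(−k₂t) = e^(−0.4536) = 0.6353.
C_D = 1.16×4.92/(0.105−1.16) × (0.006663−0.6353) = (-5.410)×(-0.6287) = 3.401 mol/dm³.

3.40 mol/dm³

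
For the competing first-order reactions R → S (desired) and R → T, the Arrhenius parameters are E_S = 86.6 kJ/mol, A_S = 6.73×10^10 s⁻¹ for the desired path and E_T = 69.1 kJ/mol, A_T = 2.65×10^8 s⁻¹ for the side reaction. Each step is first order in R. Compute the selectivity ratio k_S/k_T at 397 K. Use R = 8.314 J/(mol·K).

1.27

With equal orders, S_{S/T} = k_S/k_T = (A_S/A_T)·exp[(E_T−E_S)/(RT)].
(E_T−E_S)/(RT) = (69.1−86.6)×10³/(8.314×397) = -17500/3301 = -5.302.
k_S/k_T = (6.73×10^10/2.65×10^8)·exp(-5.302) = 254.0 × 0.004982 = 1.27.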